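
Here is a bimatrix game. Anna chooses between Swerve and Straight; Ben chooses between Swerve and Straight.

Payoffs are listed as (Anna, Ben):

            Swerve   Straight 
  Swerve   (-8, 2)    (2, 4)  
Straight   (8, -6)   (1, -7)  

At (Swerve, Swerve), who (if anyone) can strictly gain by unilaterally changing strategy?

Both

Anna at (Swerve, Swerve) earns -8; deviating to Straight yields 8 — a strict improvement.
Ben earns 2; deviating to Straight yields 4 — a strict improvement.
Both Anna and Ben have strictly profitable deviations.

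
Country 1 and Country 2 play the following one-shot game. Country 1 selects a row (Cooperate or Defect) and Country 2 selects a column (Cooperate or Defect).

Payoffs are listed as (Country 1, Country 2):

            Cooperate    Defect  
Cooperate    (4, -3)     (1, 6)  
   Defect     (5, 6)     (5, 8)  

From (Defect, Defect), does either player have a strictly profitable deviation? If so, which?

Neither

Country 1 at (Defect, Defect) earns 5; deviating to Cooperate yields 1 — not better.
Country 2 earns 8; deviating to Cooperate yields 6 — not better.
Neither player can strictly improve; the profile is a Nash equilibrium.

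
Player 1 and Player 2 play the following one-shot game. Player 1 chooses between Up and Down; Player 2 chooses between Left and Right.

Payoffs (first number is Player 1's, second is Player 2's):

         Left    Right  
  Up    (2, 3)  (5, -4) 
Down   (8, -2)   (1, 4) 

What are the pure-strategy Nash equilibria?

(Up, Left): Player 1 prefers Down (8 > 2) — not an equilibrium.
(Up, Right): Player 2 prefers Left (3 > -4) — not an equilibrium.
(Down, Left): Player 2 prefers Right (4 > -2) — not an equilibrium.
(Down, Right): Player 1 prefers Up (5 > 1) — not an equilibrium.

none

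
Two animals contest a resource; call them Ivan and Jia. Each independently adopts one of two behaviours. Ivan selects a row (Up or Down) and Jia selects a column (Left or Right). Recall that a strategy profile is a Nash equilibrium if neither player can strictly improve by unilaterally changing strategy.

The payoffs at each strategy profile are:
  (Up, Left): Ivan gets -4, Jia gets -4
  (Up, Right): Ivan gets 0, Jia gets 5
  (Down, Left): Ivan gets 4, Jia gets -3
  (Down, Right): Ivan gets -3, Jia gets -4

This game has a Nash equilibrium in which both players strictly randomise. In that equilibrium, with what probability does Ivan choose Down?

9/10

Let r be the probability that Ivan plays Up. In a completely mixed equilibrium, Jia must be indifferent between Left and Right.
Jia's expected payoff from Left is −4r − 3(1−r); from Right it is 5r − 4(1−r).
Setting these equal: −r − 3 = 9r − 4, so r = 1/10.
Therefore Ivan plays Down with probability 1 − 1/10 = 9/10.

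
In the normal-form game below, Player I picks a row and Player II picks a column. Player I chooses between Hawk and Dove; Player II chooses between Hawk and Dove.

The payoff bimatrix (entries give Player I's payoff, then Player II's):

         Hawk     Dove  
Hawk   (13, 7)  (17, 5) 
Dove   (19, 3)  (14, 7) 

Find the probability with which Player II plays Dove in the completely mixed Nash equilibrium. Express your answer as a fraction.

Let q be the probability that Player II plays Hawk. In a completely mixed equilibrium, Player I must be indifferent between Hawk and Dove.
Player I's expected payoff from Hawk is 13q + 17(1−q); from Dove it is 19q + 14(1−q).
Setting these equal: −4q + 17 = 5q + 14, so q = 1/3.
Therefore Player II plays Dove with probability 1 − 1/3 = 2/3.

2/3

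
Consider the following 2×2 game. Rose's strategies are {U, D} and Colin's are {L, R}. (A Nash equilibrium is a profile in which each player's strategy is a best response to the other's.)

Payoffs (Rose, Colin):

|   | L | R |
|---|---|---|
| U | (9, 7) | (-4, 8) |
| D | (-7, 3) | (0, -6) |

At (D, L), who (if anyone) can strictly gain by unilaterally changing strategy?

Rose at (D, L) earns -7; deviating to U yields 9 — a strict improvement.
Colin earns 3; deviating to R yields -6 — not better.
Only Rose has a strictly profitable deviation.

Rose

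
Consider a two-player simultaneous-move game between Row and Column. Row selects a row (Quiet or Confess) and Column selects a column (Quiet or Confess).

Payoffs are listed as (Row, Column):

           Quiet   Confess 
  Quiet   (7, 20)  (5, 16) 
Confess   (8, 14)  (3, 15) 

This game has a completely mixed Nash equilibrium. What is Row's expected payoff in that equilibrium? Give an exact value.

First find y, the probability Column plays Quiet, from Row's indifference between Quiet and Confess: 7y + 5(1−y) = 8y + 3(1−y), giving y = 2/3.
Since Row is indifferent in equilibrium, Row's expected payoff equals the payoff from either row against (2/3, 1/3). Using Quiet: 7(2/3) + 5(1/3) = 19/3.

19/3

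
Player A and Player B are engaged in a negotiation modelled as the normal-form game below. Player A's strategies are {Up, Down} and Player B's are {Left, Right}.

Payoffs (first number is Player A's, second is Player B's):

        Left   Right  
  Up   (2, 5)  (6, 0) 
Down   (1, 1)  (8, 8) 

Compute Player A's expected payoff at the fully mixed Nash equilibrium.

First find y, the probability Player B plays Left, from Player A's indifference between Up and Down: 2y + 6(1−y) = y + 8(1−y), giving y = 2/3.
Since Player A is indifferent in equilibrium, Player A's expected payoff equals the payoff from either row against (2/3, 1/3). Using Up: 2(2/3) + 6(1/3) = 10/3.

10/3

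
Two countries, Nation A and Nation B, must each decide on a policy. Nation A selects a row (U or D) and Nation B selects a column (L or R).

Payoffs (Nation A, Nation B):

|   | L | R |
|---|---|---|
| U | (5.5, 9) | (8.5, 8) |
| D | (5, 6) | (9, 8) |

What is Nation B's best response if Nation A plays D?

Against D, Nation B earns 6 from L and 8 from R.
So R is the best response.

R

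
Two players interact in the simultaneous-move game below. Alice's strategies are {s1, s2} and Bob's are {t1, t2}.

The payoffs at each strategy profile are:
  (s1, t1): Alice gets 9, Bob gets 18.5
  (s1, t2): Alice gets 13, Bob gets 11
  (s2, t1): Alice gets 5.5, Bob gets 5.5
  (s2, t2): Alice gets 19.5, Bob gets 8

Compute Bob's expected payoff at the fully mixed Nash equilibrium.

35/4

First find p, the probability Alice plays s1, from Bob's indifference between t1 and t2: 18.5p + 5.5(1−p) = 11p + 8(1−p), giving p = 1/4.
Since Bob is indifferent in equilibrium, Bob's expected payoff equals the payoff from either column against (1/4, 3/4). Using t1: 18.5(1/4) + 5.5(3/4) = 35/4.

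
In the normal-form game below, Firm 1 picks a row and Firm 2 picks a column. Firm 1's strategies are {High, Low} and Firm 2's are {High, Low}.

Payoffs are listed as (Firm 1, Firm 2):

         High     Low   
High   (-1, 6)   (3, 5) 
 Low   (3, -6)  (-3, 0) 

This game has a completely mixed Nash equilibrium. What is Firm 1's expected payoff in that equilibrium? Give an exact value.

First find q, the probability Firm 2 plays High, from Firm 1's indifference between High and Low: −q + 3(1−q) = 3q − 3(1−q), giving q = 3/5.
Since Firm 1 is indifferent in equilibrium, Firm 1's expected payoff equals the payoff from either row against (3/5, 2/5). Using High: −(3/5) + 3(2/5) = 3/5.

3/5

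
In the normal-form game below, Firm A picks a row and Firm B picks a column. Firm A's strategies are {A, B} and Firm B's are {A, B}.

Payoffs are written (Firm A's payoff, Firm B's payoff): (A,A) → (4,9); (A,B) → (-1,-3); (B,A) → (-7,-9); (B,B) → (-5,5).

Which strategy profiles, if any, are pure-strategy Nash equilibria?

(A, A): Firm A gets 4 ≥ -7 from B, and Firm B gets 9 ≥ -3 from B — Nash equilibrium.
(A, B): Firm B prefers A (9 > -3) — not an equilibrium.
(B, A): Firm A prefers A (4 > -7); Firm B prefers B (5 > -9) — not an equilibrium.
(B, B): Firm A prefers A (-1 > -5) — not an equilibrium.

(A, A)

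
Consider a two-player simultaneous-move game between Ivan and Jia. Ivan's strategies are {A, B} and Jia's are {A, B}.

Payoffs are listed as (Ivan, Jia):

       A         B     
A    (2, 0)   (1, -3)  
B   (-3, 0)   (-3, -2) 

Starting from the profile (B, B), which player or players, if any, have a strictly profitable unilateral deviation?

Ivan at (B, B) earns -3; deviating to A yields 1 — a strict improvement.
Jia earns -2; deviating to A yields 0 — a strict improvement.
Both Ivan and Jia have strictly profitable deviations.

Both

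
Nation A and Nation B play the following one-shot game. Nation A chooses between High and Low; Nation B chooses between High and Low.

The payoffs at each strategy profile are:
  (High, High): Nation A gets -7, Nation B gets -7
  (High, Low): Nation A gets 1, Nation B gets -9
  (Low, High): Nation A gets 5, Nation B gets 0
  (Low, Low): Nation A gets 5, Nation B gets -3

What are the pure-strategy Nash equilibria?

(Low, High)

(High, High): Nation A prefers Low (5 > -7) — not an equilibrium.
(High, Low): Nation A prefers Low (5 > 1); Nation B prefers High (-7 > -9) — not an equilibrium.
(Low, High): Nation A gets 5 ≥ -7 from High, and Nation B gets 0 ≥ -3 from Low — Nash equilibrium.
(Low, Low): Nation B prefers High (0 > -3) — not an equilibrium.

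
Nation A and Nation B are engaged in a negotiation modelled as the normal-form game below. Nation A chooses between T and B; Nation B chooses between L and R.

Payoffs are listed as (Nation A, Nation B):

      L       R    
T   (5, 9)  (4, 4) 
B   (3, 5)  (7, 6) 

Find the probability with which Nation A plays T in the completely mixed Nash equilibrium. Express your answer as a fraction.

Let x be the probability that Nation A plays T. In a completely mixed equilibrium, Nation B must be indifferent between L and R.
Nation B's expected payoff from L is 9x + 5(1−x); from R it is 4x + 6(1−x).
Setting these equal: 4x + 5 = −2x + 6, so x = 1/6.

1/6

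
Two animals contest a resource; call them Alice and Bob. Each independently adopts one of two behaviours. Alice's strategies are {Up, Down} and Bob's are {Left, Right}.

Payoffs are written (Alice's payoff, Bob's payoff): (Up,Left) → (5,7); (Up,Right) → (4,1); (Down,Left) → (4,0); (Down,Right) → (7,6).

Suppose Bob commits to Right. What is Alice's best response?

Against Right, Alice earns 4 from Up and 7 from Down.
So Down is the best response.

Down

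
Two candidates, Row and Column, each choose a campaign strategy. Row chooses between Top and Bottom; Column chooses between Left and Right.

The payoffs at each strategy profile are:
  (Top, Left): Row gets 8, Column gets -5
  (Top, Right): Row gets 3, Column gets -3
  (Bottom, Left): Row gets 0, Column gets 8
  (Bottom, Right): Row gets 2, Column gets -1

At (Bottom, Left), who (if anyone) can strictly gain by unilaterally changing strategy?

Row at (Bottom, Left) earns 0; deviating to Top yields 8 — a strict improvement.
Column earns 8; deviating to Right yields -1 — not better.
Only Row has a strictly profitable deviation.

Row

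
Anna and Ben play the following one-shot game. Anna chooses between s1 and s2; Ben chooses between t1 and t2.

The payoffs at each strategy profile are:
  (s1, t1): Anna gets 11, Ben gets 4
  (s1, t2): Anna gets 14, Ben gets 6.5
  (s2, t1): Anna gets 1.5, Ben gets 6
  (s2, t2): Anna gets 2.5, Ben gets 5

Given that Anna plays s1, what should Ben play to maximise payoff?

Against s1, Ben earns 4 from t1 and 6.5 from t2.
So t2 is the best response.

t2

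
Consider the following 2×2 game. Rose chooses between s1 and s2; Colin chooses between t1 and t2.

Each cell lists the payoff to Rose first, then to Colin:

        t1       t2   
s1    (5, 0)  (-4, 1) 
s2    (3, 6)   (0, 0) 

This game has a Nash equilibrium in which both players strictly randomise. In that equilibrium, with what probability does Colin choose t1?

2/3

Let c be the probability that Colin plays t1. In a completely mixed equilibrium, Rose must be indifferent between s1 and s2.
Rose's expected payoff from s1 is 5c − 4(1−c); from s2 it is 3c.
Setting these equal: 9c − 4 = 3c, so c = 2/3.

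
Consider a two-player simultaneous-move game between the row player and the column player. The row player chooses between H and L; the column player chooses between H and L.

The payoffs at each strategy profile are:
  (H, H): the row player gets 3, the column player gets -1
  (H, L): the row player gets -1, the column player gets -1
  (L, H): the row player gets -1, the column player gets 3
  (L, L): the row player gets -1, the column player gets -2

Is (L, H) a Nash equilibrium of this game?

No

At (L, H), the row player earns -1; switching to H would give 3, so the row player would deviate.
The column player earns 3; switching to L would give -2, so the column player has no profitable deviation.
Since at least one player can profitably deviate, this is not a Nash equilibrium.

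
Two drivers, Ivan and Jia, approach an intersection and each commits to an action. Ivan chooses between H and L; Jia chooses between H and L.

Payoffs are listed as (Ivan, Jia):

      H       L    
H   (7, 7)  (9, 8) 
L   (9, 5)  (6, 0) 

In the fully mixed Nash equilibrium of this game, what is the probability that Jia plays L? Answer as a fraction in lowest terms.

2/5

Let q be the probability that Jia plays H. In a completely mixed equilibrium, Ivan must be indifferent between H and L.
Ivan's expected payoff from H is 7q + 9(1−q); from L it is 9q + 6(1−q).
Setting these equal: −2q + 9 = 3q + 6, so q = 3/5.
Therefore Jia plays L with probability 1 − 3/5 = 2/5.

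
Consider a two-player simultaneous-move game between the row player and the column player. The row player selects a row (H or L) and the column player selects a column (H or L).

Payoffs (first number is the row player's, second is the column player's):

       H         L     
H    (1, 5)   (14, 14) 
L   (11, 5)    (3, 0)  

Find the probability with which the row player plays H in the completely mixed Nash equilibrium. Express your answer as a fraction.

5/14

Let r be the probability that the row player plays H. In a completely mixed equilibrium, the column player must be indifferent between H and L.
The column player's expected payoff from H is 5r + 5(1−r); from L it is 14r.
Setting these equal: 5 = 14r, so r = 5/14.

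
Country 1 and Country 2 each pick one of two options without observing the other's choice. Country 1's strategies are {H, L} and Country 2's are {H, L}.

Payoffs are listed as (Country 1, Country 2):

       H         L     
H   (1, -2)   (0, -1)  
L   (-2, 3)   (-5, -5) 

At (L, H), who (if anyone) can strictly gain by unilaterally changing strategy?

Country 1

Country 1 at (L, H) earns -2; deviating to H yields 1 — a strict improvement.
Country 2 earns 3; deviating to L yields -5 — not better.
Only Country 1 has a strictly profitable deviation.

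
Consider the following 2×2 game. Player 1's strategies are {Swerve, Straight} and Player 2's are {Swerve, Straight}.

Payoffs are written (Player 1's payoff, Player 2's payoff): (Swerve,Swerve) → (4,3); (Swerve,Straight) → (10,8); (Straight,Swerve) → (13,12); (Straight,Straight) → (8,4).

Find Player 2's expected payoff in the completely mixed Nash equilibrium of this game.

First find p, the probability Player 1 plays Swerve, from Player 2's indifference between Swerve and Straight: 3p + 12(1−p) = 8p + 4(1−p), giving p = 8/13.
Since Player 2 is indifferent in equilibrium, Player 2's expected payoff equals the payoff from either column against (8/13, 5/13). Using Swerve: 3(8/13) + 12(5/13) = 84/13.

84/13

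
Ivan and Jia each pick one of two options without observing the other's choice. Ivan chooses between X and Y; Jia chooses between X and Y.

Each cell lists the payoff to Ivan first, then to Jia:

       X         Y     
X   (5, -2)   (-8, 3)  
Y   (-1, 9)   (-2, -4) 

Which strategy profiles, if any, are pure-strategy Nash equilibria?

none

(X, X): Jia prefers Y (3 > -2) — not an equilibrium.
(X, Y): Ivan prefers Y (-2 > -8) — not an equilibrium.
(Y, X): Ivan prefers X (5 > -1) — not an equilibrium.
(Y, Y): Jia prefers X (9 > -4) — not an equilibrium.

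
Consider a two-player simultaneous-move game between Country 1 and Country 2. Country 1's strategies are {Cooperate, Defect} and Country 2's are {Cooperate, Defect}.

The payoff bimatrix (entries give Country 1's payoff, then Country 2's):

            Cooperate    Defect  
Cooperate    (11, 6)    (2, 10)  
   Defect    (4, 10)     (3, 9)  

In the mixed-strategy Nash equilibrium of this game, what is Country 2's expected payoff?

First find p, the probability Country 1 plays Cooperate, from Country 2's indifference between Cooperate and Defect: 6p + 10(1−p) = 10p + 9(1−p), giving p = 1/5.
Since Country 2 is indifferent in equilibrium, Country 2's expected payoff equals the payoff from either column against (1/5, 4/5). Using Cooperate: 6(1/5) + 10(4/5) = 46/5.

46/5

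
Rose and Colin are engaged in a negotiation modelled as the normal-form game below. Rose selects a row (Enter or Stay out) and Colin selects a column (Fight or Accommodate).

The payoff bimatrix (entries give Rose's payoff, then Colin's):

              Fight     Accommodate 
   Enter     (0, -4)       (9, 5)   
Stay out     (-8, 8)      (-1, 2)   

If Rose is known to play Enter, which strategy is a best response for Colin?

Against Enter, Colin earns -4 from Fight and 5 from Accommodate.
So Accommodate is the best response.

Accommodate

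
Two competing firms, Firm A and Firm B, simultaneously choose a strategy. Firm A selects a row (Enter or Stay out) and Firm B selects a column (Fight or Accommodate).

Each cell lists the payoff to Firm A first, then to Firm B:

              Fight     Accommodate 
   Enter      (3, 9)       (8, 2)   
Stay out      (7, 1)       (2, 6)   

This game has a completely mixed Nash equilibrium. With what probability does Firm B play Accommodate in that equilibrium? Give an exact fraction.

2/5

Let y be the probability that Firm B plays Fight. In a completely mixed equilibrium, Firm A must be indifferent between Enter and Stay out.
Firm A's expected payoff from Enter is 3y + 8(1−y); from Stay out it is 7y + 2(1−y).
Setting these equal: −5y + 8 = 5y + 2, so y = 3/5.
Therefore Firm B plays Accommodate with probability 1 − 3/5 = 2/5.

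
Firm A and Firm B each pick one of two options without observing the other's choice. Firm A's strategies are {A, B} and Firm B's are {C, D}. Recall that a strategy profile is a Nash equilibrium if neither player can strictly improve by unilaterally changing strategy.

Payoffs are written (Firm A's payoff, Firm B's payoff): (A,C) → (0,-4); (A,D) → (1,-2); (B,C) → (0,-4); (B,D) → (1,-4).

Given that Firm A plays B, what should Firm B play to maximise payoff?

Against B, Firm B earns -4 from C and -4 from D.
So either strategy is a best response.

either — both C and D are best responses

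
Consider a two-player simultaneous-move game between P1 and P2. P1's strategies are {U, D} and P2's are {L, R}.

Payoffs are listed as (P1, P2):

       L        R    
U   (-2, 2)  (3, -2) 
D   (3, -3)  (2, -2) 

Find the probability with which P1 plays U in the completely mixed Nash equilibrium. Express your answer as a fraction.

1/5

Let x be the probability that P1 plays U. In a completely mixed equilibrium, P2 must be indifferent between L and R.
P2's expected payoff from L is 2x − 3(1−x); from R it is −2x − 2(1−x).
Setting these equal: 5x − 3 = -2, so x = 1/5.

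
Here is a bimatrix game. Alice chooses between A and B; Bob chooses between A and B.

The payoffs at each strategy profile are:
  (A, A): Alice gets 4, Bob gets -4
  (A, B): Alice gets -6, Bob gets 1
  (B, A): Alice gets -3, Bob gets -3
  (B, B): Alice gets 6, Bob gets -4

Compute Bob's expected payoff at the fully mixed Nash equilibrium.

-19/6

First find p, the probability Alice plays A, from Bob's indifference between A and B: −4p − 3(1−p) = p − 4(1−p), giving p = 1/6.
Since Bob is indifferent in equilibrium, Bob's expected payoff equals the payoff from either column against (1/6, 5/6). Using A: −4(1/6) − 3(5/6) = -19/6.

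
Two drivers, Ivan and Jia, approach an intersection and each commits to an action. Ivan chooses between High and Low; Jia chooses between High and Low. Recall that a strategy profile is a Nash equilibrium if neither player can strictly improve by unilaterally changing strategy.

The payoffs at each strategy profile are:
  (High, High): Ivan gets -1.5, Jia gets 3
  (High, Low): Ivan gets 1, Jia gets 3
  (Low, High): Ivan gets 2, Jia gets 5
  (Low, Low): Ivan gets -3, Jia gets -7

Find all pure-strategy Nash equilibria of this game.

(High, High): Ivan prefers Low (2 > -1.5) — not an equilibrium.
(High, Low): Ivan gets 1 ≥ -3 from Low, and Jia gets 3 ≥ 3 from High — Nash equilibrium.
(Low, High): Ivan gets 2 ≥ -1.5 from High, and Jia gets 5 ≥ -7 from Low — Nash equilibrium.
(Low, Low): Ivan prefers High (1 > -3); Jia prefers High (5 > -7) — not an equilibrium.

(High, Low) and (Low, High)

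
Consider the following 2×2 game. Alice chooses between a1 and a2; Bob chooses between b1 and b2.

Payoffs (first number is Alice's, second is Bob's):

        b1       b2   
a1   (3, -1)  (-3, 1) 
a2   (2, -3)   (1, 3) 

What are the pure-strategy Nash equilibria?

(a1, b1): Bob prefers b2 (1 > -1) — not an equilibrium.
(a1, b2): Alice prefers a2 (1 > -3) — not an equilibrium.
(a2, b1): Alice prefers a1 (3 > 2); Bob prefers b2 (3 > -3) — not an equilibrium.
(a2, b2): Alice gets 1 ≥ -3 from a1, and Bob gets 3 ≥ -3 from b1 — Nash equilibrium.

(a2, b2)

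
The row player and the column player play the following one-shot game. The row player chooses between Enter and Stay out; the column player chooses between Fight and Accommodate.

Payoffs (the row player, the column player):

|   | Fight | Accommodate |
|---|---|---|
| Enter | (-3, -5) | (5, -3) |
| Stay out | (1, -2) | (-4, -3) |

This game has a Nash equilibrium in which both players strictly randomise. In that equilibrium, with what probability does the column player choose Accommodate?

Let c be the probability that the column player plays Fight. In a completely mixed equilibrium, the row player must be indifferent between Enter and Stay out.
The row player's expected payoff from Enter is −3c + 5(1−c); from Stay out it is c − 4(1−c).
Setting these equal: −8c + 5 = 5c − 4, so c = 9/13.
Therefore the column player plays Accommodate with probability 1 − 9/13 = 4/13.

4/13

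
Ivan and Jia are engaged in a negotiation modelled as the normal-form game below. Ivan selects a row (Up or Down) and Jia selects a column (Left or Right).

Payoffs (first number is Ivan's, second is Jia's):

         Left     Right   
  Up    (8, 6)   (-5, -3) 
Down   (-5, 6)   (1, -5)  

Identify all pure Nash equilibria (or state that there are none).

(Up, Left)

(Up, Left): Ivan gets 8 ≥ -5 from Down, and Jia gets 6 ≥ -3 from Right — Nash equilibrium.
(Up, Right): Ivan prefers Down (1 > -5); Jia prefers Left (6 > -3) — not an equilibrium.
(Down, Left): Ivan prefers Up (8 > -5) — not an equilibrium.
(Down, Right): Jia prefers Left (6 > -5) — not an equilibrium.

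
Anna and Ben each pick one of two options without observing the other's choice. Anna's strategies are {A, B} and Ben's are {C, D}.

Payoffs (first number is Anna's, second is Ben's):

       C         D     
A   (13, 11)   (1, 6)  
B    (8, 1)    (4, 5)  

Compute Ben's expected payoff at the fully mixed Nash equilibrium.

First find p, the probability Anna plays A, from Ben's indifference between C and D: 11p + (1−p) = 6p + 5(1−p), giving p = 4/9.
Since Ben is indifferent in equilibrium, Ben's expected payoff equals the payoff from either column against (4/9, 5/9). Using C: 11(4/9) + (5/9) = 49/9.

49/9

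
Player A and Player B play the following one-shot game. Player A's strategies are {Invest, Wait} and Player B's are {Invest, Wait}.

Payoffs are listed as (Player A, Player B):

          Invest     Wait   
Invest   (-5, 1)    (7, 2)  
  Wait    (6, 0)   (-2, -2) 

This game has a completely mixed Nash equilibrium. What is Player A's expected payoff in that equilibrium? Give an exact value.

First find y, the probability Player B plays Invest, from Player A's indifference between Invest and Wait: −5y + 7(1−y) = 6y − 2(1−y), giving y = 9/20.
Since Player A is indifferent in equilibrium, Player A's expected payoff equals the payoff from either row against (9/20, 11/20). Using Invest: −5(9/20) + 7(11/20) = 8/5.

8/5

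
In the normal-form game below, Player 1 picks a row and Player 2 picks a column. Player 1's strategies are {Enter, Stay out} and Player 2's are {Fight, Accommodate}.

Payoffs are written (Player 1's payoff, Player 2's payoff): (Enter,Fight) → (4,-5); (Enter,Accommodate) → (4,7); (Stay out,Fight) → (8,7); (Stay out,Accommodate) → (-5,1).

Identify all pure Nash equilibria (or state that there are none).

(Enter, Fight): Player 1 prefers Stay out (8 > 4); Player 2 prefers Accommodate (7 > -5) — not an equilibrium.
(Enter, Accommodate): Player 1 gets 4 ≥ -5 from Stay out, and Player 2 gets 7 ≥ -5 from Fight — Nash equilibrium.
(Stay out, Fight): Player 1 gets 8 ≥ 4 from Enter, and Player 2 gets 7 ≥ 1 from Accommodate — Nash equilibrium.
(Stay out, Accommodate): Player 1 prefers Enter (4 > -5); Player 2 prefers Fight (7 > 1) — not an equilibrium.

(Enter, Accommodate) and (Stay out, Fight)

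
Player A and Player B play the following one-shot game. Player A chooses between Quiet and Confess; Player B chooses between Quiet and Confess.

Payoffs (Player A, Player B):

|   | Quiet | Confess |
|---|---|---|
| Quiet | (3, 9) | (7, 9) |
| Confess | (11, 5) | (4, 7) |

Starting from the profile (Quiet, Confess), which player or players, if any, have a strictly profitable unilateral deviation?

Neither

Player A at (Quiet, Confess) earns 7; deviating to Confess yields 4 — not better.
Player B earns 9; deviating to Quiet yields 9 — not better.
Neither player can strictly improve; the profile is a Nash equilibrium.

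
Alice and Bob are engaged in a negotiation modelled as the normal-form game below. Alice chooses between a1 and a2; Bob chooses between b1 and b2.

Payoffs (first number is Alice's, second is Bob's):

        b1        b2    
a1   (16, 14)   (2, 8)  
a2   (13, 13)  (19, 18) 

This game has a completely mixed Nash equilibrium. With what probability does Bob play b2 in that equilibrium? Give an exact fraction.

Let q be the probability that Bob plays b1. In a completely mixed equilibrium, Alice must be indifferent between a1 and a2.
Alice's expected payoff from a1 is 16q + 2(1−q); from a2 it is 13q + 19(1−q).
Setting these equal: 14q + 2 = −6q + 19, so q = 17/20.
Therefore Bob plays b2 with probability 1 − 17/20 = 3/20.

3/20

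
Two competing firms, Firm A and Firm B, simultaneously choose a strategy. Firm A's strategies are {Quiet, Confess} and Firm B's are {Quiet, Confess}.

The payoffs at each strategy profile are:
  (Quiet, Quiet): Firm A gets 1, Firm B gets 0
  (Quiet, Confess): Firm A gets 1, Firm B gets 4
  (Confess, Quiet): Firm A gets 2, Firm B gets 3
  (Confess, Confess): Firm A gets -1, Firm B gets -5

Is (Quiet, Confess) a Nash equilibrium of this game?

Yes

At (Quiet, Confess), Firm A earns 1; switching to Confess would give -1, so Firm A has no profitable deviation.
Firm B earns 4; switching to Quiet would give 0, so Firm B has no profitable deviation.
Neither player can gain by a unilateral deviation, so this profile is a Nash equilibrium.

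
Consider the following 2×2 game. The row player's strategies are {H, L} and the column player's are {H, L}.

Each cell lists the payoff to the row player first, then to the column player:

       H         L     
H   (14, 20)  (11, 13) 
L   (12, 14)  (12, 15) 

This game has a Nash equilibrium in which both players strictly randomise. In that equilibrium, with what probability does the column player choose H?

Let c be the probability that the column player plays H. In a completely mixed equilibrium, the row player must be indifferent between H and L.
The row player's expected payoff from H is 14c + 11(1−c); from L it is 12c + 12(1−c).
Setting these equal: 3c + 11 = 12, so c = 1/3.

1/3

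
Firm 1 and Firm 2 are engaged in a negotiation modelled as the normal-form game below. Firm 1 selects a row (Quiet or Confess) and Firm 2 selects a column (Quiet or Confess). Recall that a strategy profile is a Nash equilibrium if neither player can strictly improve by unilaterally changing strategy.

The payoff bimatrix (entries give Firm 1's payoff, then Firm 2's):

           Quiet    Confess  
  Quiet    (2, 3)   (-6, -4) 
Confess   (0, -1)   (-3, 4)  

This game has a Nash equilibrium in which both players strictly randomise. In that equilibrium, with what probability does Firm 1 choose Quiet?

Let p be the probability that Firm 1 plays Quiet. In a completely mixed equilibrium, Firm 2 must be indifferent between Quiet and Confess.
Firm 2's expected payoff from Quiet is 3p − (1−p); from Confess it is −4p + 4(1−p).
Setting these equal: 4p − 1 = −8p + 4, so p = 5/12.

5/12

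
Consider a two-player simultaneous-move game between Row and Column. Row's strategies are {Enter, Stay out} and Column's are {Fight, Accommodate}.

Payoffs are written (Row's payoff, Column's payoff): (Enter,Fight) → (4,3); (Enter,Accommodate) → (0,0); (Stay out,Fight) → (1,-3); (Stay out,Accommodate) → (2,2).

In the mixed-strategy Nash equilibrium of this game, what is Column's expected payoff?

3/4

First find p, the probability Row plays Enter, from Column's indifference between Fight and Accommodate: 3p − 3(1−p) = 2(1−p), giving p = 5/8.
Since Column is indifferent in equilibrium, Column's expected payoff equals the payoff from either column against (5/8, 3/8). Using Fight: 3(5/8) − 3(3/8) = 3/4.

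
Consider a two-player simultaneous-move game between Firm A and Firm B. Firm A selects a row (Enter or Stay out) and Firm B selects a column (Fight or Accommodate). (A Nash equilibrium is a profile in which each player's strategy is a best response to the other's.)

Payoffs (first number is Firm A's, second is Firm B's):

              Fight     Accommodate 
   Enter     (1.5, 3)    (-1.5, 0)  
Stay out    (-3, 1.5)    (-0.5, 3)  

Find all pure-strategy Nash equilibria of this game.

(Enter, Fight): Firm A gets 1.5 ≥ -3 from Stay out, and Firm B gets 3 ≥ 0 from Accommodate — Nash equilibrium.
(Enter, Accommodate): Firm A prefers Stay out (-0.5 > -1.5); Firm B prefers Fight (3 > 0) — not an equilibrium.
(Stay out, Fight): Firm A prefers Enter (1.5 > -3); Firm B prefers Accommodate (3 > 1.5) — not an equilibrium.
(Stay out, Accommodate): Firm A gets -0.5 ≥ -1.5 from Enter, and Firm B gets 3 ≥ 1.5 from Fight — Nash equilibrium.

(Enter, Fight) and (Stay out, Accommodate)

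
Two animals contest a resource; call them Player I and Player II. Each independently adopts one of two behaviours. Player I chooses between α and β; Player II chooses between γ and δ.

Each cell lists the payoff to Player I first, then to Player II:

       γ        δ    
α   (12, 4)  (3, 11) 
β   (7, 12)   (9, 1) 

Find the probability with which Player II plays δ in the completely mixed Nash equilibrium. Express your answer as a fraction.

Let c be the probability that Player II plays γ. In a completely mixed equilibrium, Player I must be indifferent between α and β.
Player I's expected payoff from α is 12c + 3(1−c); from β it is 7c + 9(1−c).
Setting these equal: 9c + 3 = −2c + 9, so c = 6/11.
Therefore Player II plays δ with probability 1 − 6/11 = 5/11.

5/11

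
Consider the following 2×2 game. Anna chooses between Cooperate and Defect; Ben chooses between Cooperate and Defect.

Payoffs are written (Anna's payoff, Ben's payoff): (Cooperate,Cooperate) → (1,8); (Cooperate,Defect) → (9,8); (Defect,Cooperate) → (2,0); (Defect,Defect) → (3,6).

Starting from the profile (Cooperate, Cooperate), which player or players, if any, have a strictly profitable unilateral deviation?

Anna

Anna at (Cooperate, Cooperate) earns 1; deviating to Defect yields 2 — a strict improvement.
Ben earns 8; deviating to Defect yields 8 — not better.
Only Anna has a strictly profitable deviation.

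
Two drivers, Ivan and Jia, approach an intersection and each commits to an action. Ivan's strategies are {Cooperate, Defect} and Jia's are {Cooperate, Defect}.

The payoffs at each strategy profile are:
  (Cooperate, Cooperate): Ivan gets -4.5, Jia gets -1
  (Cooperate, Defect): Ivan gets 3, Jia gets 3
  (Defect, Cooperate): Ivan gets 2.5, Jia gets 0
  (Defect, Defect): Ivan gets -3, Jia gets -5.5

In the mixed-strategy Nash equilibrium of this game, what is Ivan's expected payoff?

-6/13

First find q, the probability Jia plays Cooperate, from Ivan's indifference between Cooperate and Defect: −4.5q + 3(1−q) = 2.5q − 3(1−q), giving q = 6/13.
Since Ivan is indifferent in equilibrium, Ivan's expected payoff equals the payoff from either row against (6/13, 7/13). Using Cooperate: −4.5(6/13) + 3(7/13) = -6/13.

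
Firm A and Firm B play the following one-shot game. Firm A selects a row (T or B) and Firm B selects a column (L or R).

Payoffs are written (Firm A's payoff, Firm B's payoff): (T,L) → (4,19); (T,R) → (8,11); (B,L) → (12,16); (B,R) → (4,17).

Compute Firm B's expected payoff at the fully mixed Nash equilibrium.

First find x, the probability Firm A plays T, from Firm B's indifference between L and R: 19x + 16(1−x) = 11x + 17(1−x), giving x = 1/9.
Since Firm B is indifferent in equilibrium, Firm B's expected payoff equals the payoff from either column against (1/9, 8/9). Using L: 19(1/9) + 16(8/9) = 49/3.

49/3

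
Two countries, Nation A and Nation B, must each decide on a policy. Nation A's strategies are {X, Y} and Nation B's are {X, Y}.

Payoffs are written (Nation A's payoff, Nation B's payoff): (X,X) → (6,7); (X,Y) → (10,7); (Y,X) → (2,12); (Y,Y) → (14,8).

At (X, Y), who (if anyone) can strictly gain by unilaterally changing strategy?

Nation A

Nation A at (X, Y) earns 10; deviating to Y yields 14 — a strict improvement.
Nation B earns 7; deviating to X yields 7 — not better.
Only Nation A has a strictly profitable deviation.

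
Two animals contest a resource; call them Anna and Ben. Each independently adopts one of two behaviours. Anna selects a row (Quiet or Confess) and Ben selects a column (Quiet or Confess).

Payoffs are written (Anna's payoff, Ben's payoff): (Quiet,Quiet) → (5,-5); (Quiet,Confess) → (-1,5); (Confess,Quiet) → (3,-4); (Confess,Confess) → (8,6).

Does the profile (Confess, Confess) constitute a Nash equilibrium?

At (Confess, Confess), Anna earns 8; switching to Quiet would give -1, so Anna has no profitable deviation.
Ben earns 6; switching to Quiet would give -4, so Ben has no profitable deviation.
Neither player can gain by a unilateral deviation, so this profile is a Nash equilibrium.

Yes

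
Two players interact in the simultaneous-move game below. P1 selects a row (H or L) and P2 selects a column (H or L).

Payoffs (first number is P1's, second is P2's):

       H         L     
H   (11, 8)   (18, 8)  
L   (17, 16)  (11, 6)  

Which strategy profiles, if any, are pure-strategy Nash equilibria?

(H, L) and (L, H)

(H, H): P1 prefers L (17 > 11) — not an equilibrium.
(H, L): P1 gets 18 ≥ 11 from L, and P2 gets 8 ≥ 8 from H — Nash equilibrium.
(L, H): P1 gets 17 ≥ 11 from H, and P2 gets 16 ≥ 6 from L — Nash equilibrium.
(L, L): P1 prefers H (18 > 11); P2 prefers H (16 > 6) — not an equilibrium.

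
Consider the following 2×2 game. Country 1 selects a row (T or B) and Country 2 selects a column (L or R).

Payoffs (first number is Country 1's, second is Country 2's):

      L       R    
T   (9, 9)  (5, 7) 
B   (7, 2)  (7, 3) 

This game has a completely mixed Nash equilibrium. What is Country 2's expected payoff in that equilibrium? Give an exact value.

13/3

First find x, the probability Country 1 plays T, from Country 2's indifference between L and R: 9x + 2(1−x) = 7x + 3(1−x), giving x = 1/3.
Since Country 2 is indifferent in equilibrium, Country 2's expected payoff equals the payoff from either column against (1/3, 2/3). Using L: 9(1/3) + 2(2/3) = 13/3.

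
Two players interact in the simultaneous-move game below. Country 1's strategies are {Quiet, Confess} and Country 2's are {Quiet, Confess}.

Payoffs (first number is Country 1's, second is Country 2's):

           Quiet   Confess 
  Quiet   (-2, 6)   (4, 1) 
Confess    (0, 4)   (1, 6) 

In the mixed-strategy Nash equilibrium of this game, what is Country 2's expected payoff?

32/7

First find x, the probability Country 1 plays Quiet, from Country 2's indifference between Quiet and Confess: 6x + 4(1−x) = x + 6(1−x), giving x = 2/7.
Since Country 2 is indifferent in equilibrium, Country 2's expected payoff equals the payoff from either column against (2/7, 5/7). Using Quiet: 6(2/7) + 4(5/7) = 32/7.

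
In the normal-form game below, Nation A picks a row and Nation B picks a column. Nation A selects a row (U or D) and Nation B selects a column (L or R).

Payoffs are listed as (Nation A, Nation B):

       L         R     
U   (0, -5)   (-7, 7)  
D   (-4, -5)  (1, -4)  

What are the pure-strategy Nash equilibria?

(D, R)

(U, L): Nation B prefers R (7 > -5) — not an equilibrium.
(U, R): Nation A prefers D (1 > -7) — not an equilibrium.
(D, L): Nation A prefers U (0 > -4); Nation B prefers R (-4 > -5) — not an equilibrium.
(D, R): Nation A gets 1 ≥ -7 from U, and Nation B gets -4 ≥ -5 from L — Nash equilibrium.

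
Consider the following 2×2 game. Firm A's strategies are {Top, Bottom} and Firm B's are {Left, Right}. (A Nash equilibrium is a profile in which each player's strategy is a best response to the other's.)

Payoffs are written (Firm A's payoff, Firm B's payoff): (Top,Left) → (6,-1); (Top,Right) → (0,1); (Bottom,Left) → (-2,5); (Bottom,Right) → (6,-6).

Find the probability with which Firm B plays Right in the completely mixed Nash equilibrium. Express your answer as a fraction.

Let q be the probability that Firm B plays Left. In a completely mixed equilibrium, Firm A must be indifferent between Top and Bottom.
Firm A's expected payoff from Top is 6q; from Bottom it is −2q + 6(1−q).
Setting these equal: 6q = −8q + 6, so q = 3/7.
Therefore Firm B plays Right with probability 1 − 3/7 = 4/7.

4/7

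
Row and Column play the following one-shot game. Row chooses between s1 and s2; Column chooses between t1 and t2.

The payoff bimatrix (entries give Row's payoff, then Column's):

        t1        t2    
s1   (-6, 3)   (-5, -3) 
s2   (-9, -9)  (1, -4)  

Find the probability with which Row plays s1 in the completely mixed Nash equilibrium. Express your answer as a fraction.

Let x be the probability that Row plays s1. In a completely mixed equilibrium, Column must be indifferent between t1 and t2.
Column's expected payoff from t1 is 3x − 9(1−x); from t2 it is −3x − 4(1−x).
Setting these equal: 12x − 9 = x − 4, so x = 5/11.

5/11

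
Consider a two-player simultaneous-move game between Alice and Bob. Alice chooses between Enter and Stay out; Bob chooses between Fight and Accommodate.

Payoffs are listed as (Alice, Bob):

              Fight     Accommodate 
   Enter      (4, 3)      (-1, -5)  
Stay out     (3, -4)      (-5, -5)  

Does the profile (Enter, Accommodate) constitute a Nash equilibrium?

At (Enter, Accommodate), Alice earns -1; switching to Stay out would give -5, so Alice has no profitable deviation.
Bob earns -5; switching to Fight would give 3, so Bob would deviate.
Since at least one player can profitably deviate, this is not a Nash equilibrium.

No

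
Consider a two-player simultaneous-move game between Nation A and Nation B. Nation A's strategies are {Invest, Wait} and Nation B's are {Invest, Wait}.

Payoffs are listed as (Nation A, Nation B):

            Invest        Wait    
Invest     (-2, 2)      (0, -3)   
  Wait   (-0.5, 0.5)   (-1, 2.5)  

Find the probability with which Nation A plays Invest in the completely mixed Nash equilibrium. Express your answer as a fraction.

2/7

Let r be the probability that Nation A plays Invest. In a completely mixed equilibrium, Nation B must be indifferent between Invest and Wait.
Nation B's expected payoff from Invest is 2r + 0.5(1−r); from Wait it is −3r + 2.5(1−r).
Setting these equal: 1.5r + 0.5 = −5.5r + 2.5, so r = 2/7.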